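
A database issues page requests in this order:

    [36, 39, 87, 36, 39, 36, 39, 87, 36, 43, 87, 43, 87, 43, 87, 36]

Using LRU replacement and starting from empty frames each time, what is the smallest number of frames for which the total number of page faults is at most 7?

3

f=1: 16 faults
f=2: 10 faults
f=3: 4 faults
f=4: 4 faults
Smallest f with faults ≤ 7 is 3.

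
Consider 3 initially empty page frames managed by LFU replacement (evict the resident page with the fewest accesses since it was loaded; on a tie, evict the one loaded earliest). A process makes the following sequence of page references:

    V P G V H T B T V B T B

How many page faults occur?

6

V: miss, frames [V]
P: miss, frames [V, P]
G: miss, frames [V, P, G]
V: hit
H: miss, evict P, frames [V, G, H]
T: miss, evict G, frames [V, H, T]
B: miss, evict H, frames [V, T, B]
T: hit
V: hit
B: hit
T: hit
B: hit
Page faults: 6.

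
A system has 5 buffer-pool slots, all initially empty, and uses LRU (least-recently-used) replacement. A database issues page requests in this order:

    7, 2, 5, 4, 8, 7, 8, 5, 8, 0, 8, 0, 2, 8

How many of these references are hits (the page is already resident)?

7

7 -> miss, frames [7]
2 -> miss, frames [7, 2]
5 -> miss, frames [7, 2, 5]
4 -> miss, frames [7, 2, 5, 4]
8 -> miss, frames [7, 2, 5, 4, 8]
7 -> hit
8 -> hit
5 -> hit
8 -> hit
0 -> miss, evict 2, frames [4, 7, 5, 8, 0]
8 -> hit
0 -> hit
2 -> miss, evict 4, frames [7, 5, 8, 0, 2]
8 -> hit
Hits: 7.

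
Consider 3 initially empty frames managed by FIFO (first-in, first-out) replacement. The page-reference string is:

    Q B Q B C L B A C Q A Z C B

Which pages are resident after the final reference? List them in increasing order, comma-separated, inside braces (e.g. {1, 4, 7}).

Q: fault, frames [Q]
B: fault, frames [Q, B]
Q: hit
B: hit
C: fault, frames [Q, B, C]
L: fault, evict Q, frames [B, C, L]
B: hit
A: fault, evict B, frames [C, L, A]
C: hit
Q: fault, evict C, frames [L, A, Q]
A: hit
Z: fault, evict L, frames [A, Q, Z]
C: fault, evict A, frames [Q, Z, C]
B: fault, evict Q, frames [Z, C, B]

{B, C, Z}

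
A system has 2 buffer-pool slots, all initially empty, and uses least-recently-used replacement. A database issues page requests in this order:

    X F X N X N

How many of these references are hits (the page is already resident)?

X → fault, frames {X}
F → fault, frames {X,F}
X → hit
N → fault, evict F, frames {X,N}
X → hit
N → hit
Hits: 3.

3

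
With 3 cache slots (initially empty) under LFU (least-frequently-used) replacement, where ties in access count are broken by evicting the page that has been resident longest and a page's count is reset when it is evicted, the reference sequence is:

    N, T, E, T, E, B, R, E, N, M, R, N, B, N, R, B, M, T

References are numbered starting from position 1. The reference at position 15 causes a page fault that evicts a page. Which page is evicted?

pos 1: N -> fault, frames (N)
pos 2: T -> fault, frames (N T)
pos 3: E -> fault, frames (N T E)
pos 4: T -> hit
pos 5: E -> hit
pos 6: B -> fault, evict N, frames (T E B)
pos 7: R -> fault, evict B, frames (T E R)
pos 8: E -> hit
pos 9: N -> fault, evict R, frames (T E N)
pos 10: M -> fault, evict N, frames (T E M)
pos 11: R -> fault, evict M, frames (T E R)
pos 12: N -> fault, evict R, frames (T E N)
pos 13: B -> fault, evict N, frames (T E B)
pos 14: N -> fault, evict B, frames (T E N)
pos 15: R -> fault, evict N, frames (T E R)
At position 15, page N is evicted.

N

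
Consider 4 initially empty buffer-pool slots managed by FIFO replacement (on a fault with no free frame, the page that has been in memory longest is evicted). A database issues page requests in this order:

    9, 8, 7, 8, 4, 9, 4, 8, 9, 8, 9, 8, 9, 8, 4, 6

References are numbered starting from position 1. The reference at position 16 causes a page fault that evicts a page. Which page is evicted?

pos 1: 9: fault, frames {9}
pos 2: 8: fault, frames {9,8}
pos 3: 7: fault, frames {9,8,7}
pos 4: 8: hit
pos 5: 4: fault, frames {9,8,7,4}
pos 6: 9: hit
pos 7: 4: hit
pos 8: 8: hit
pos 9: 9: hit
pos 10: 8: hit
pos 11: 9: hit
pos 12: 8: hit
pos 13: 9: hit
pos 14: 8: hit
pos 15: 4: hit
pos 16: 6: fault, evict 9, frames {8,7,4,6}
At position 16, page 9 is evicted.

9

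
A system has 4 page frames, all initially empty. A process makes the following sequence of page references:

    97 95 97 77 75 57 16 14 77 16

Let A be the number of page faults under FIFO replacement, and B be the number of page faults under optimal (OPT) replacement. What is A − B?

1

Under FIFO: F F . F F F F F F . → 8 faults.
Under OPT: F F . F F F F F . . → 7 faults.
A − B = 8 − 7 = 1.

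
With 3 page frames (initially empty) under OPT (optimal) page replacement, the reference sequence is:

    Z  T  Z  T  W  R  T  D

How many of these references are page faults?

Z → miss, frames {Z}
T → miss, frames {Z,T}
Z → hit
T → hit
W → miss, frames {Z,T,W}
R → miss, evict W, frames {Z,T,R}
T → hit
D → miss, evict R, frames {Z,T,D}
Page faults: 5.

5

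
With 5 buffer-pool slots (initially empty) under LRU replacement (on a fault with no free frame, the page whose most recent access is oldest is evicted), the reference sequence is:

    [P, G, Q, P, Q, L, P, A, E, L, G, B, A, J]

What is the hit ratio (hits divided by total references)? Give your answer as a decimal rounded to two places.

0.36

P: miss, frames (P)
G: miss, frames (P G)
Q: miss, frames (P G Q)
P: hit
Q: hit
L: miss, frames (G P Q L)
P: hit
A: miss, frames (G Q L P A)
E: miss, evict G, frames (Q L P A E)
L: hit
G: miss, evict Q, frames (P A E L G)
B: miss, evict P, frames (A E L G B)
A: hit
J: miss, evict E, frames (L G B A J)
Hits: 5 of 14 references → 5/14 = 0.3571.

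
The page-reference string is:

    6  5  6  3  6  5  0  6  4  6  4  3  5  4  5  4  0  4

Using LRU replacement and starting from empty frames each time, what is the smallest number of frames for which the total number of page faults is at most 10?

3

f=1: 18 faults
f=2: 11 faults
f=3: 8 faults
f=4: 8 faults
f=5: 5 faults
Smallest f with faults ≤ 10 is 3.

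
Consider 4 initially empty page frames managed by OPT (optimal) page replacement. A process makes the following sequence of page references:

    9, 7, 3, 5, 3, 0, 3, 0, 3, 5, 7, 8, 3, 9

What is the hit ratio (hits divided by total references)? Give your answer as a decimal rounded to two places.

0.50

9 → miss, frames [9]
7 → miss, frames [9, 7]
3 → miss, frames [9, 7, 3]
5 → miss, frames [9, 7, 3, 5]
3 → hit
0 → miss, evict 9, frames [7, 3, 5, 0]
3 → hit
0 → hit
3 → hit
5 → hit
7 → hit
8 → miss, evict 0, frames [7, 3, 5, 8]
3 → hit
9 → miss, evict 8, frames [7, 3, 5, 9]
Hits: 7 of 14 references → 7/14 = 0.5000.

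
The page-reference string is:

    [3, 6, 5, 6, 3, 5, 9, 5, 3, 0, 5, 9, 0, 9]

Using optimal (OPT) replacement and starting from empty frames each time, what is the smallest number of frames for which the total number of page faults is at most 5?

3

f=1: 14 faults
f=2: 8 faults
f=3: 5 faults
f=4: 5 faults
f=5: 5 faults
Smallest f with faults ≤ 5 is 3.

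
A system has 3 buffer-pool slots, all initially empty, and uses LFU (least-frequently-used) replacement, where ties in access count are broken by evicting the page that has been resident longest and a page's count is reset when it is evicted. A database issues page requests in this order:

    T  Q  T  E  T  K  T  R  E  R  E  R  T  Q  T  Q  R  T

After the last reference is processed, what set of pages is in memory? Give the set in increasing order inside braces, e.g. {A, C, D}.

{Q, R, T}

T → miss, frames [T]
Q → miss, frames [T, Q]
T → hit
E → miss, frames [T, Q, E]
T → hit
K → miss, evict Q, frames [T, E, K]
T → hit
R → miss, evict E, frames [T, K, R]
E → miss, evict K, frames [T, R, E]
R → hit
E → hit
R → hit
T → hit
Q → miss, evict E, frames [T, R, Q]
T → hit
Q → hit
R → hit
T → hit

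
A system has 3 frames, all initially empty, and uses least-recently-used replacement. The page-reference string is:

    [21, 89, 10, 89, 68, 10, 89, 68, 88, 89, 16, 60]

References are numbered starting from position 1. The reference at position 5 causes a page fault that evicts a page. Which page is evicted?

21

pos 1: 21: miss, frames (21)
pos 2: 89: miss, frames (21 89)
pos 3: 10: miss, frames (21 89 10)
pos 4: 89: hit
pos 5: 68: miss, evict 21, frames (10 89 68)
At position 5, page 21 is evicted.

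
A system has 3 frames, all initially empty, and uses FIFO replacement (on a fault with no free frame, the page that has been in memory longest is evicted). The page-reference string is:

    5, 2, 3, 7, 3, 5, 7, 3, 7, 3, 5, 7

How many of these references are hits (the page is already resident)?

7

5: miss, frames (5)
2: miss, frames (5 2)
3: miss, frames (5 2 3)
7: miss, evict 5, frames (2 3 7)
3: hit
5: miss, evict 2, frames (3 7 5)
7: hit
3: hit
7: hit
3: hit
5: hit
7: hit
Hits: 7.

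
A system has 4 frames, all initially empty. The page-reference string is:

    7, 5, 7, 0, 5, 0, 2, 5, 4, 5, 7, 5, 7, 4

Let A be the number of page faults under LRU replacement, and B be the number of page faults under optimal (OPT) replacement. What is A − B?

1

Under LRU: F F . F . . F . F . F . . . → 6 faults.
Under OPT: F F . F . . F . F . . . . . → 5 faults.
A − B = 6 − 5 = 1.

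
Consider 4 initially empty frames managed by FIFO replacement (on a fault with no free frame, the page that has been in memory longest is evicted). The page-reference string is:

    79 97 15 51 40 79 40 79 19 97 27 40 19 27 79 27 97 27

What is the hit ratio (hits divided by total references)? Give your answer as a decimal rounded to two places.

0.39

79 → miss, frames (79)
97 → miss, frames (79 97)
15 → miss, frames (79 97 15)
51 → miss, frames (79 97 15 51)
40 → miss, evict 79, frames (97 15 51 40)
79 → miss, evict 97, frames (15 51 40 79)
40 → hit
79 → hit
19 → miss, evict 15, frames (51 40 79 19)
97 → miss, evict 51, frames (40 79 19 97)
27 → miss, evict 40, frames (79 19 97 27)
40 → miss, evict 79, frames (19 97 27 40)
19 → hit
27 → hit
79 → miss, evict 19, frames (97 27 40 79)
27 → hit
97 → hit
27 → hit
Hits: 7 of 18 references → 7/18 = 0.3889.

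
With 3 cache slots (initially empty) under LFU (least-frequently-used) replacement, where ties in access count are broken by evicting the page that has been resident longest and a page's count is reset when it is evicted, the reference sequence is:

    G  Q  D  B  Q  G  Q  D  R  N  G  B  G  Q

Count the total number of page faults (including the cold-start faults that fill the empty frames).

10

G → fault, frames (G)
Q → fault, frames (G Q)
D → fault, frames (G Q D)
B → fault, evict G, frames (Q D B)
Q → hit
G → fault, evict D, frames (Q B G)
Q → hit
D → fault, evict B, frames (Q G D)
R → fault, evict G, frames (Q D R)
N → fault, evict D, frames (Q R N)
G → fault, evict R, frames (Q N G)
B → fault, evict N, frames (Q G B)
G → hit
Q → hit
Page faults: 10.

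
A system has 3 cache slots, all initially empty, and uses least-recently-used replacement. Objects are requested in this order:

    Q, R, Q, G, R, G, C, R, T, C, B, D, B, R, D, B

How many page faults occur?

8

Q -> fault, frames [Q]
R -> fault, frames [Q, R]
Q -> hit
G -> fault, frames [R, Q, G]
R -> hit
G -> hit
C -> fault, evict Q, frames [R, G, C]
R -> hit
T -> fault, evict G, frames [C, R, T]
C -> hit
B -> fault, evict R, frames [T, C, B]
D -> fault, evict T, frames [C, B, D]
B -> hit
R -> fault, evict C, frames [D, B, R]
D -> hit
B -> hit
Page faults: 8.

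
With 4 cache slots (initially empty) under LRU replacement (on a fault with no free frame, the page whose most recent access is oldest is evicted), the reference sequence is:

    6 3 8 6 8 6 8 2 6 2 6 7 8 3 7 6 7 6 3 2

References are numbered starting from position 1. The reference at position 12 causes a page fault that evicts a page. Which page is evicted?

3

pos 1: 6 → miss, frames {6}
pos 2: 3 → miss, frames {6,3}
pos 3: 8 → miss, frames {6,3,8}
pos 4: 6 → hit
pos 5: 8 → hit
pos 6: 6 → hit
pos 7: 8 → hit
pos 8: 2 → miss, frames {3,6,8,2}
pos 9: 6 → hit
pos 10: 2 → hit
pos 11: 6 → hit
pos 12: 7 → miss, evict 3, frames {8,2,6,7}
At position 12, page 3 is evicted.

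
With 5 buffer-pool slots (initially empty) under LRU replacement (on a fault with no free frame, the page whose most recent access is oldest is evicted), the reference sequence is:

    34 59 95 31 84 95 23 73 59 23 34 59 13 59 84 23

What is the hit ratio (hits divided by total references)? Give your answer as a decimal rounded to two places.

34 -> fault, frames (34)
59 -> fault, frames (34 59)
95 -> fault, frames (34 59 95)
31 -> fault, frames (34 59 95 31)
84 -> fault, frames (34 59 95 31 84)
95 -> hit
23 -> fault, evict 34, frames (59 31 84 95 23)
73 -> fault, evict 59, frames (31 84 95 23 73)
59 -> fault, evict 31, frames (84 95 23 73 59)
23 -> hit
34 -> fault, evict 84, frames (95 73 59 23 34)
59 -> hit
13 -> fault, evict 95, frames (73 23 34 59 13)
59 -> hit
84 -> fault, evict 73, frames (23 34 13 59 84)
23 -> hit
Hits: 5 of 16 references → 5/16 = 0.3125.

0.31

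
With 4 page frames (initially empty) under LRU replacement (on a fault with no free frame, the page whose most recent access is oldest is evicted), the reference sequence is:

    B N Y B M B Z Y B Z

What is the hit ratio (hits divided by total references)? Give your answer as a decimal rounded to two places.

B: fault, frames [B]
N: fault, frames [B, N]
Y: fault, frames [B, N, Y]
B: hit
M: fault, frames [N, Y, B, M]
B: hit
Z: fault, evict N, frames [Y, M, B, Z]
Y: hit
B: hit
Z: hit
Hits: 5 of 10 references → 5/10 = 0.5000.

0.50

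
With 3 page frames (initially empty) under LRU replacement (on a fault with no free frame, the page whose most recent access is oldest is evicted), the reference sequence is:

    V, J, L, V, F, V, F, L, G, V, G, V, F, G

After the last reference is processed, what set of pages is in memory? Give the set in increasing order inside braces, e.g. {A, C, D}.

{F, G, V}

V → fault, frames [V]
J → fault, frames [V, J]
L → fault, frames [V, J, L]
V → hit
F → fault, evict J, frames [L, V, F]
V → hit
F → hit
L → hit
G → fault, evict V, frames [F, L, G]
V → fault, evict F, frames [L, G, V]
G → hit
V → hit
F → fault, evict L, frames [G, V, F]
G → hit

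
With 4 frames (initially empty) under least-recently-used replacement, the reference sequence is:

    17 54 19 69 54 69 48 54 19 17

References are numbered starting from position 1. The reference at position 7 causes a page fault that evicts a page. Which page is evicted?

17

pos 1: 17: miss, frames [17]
pos 2: 54: miss, frames [17, 54]
pos 3: 19: miss, frames [17, 54, 19]
pos 4: 69: miss, frames [17, 54, 19, 69]
pos 5: 54: hit
pos 6: 69: hit
pos 7: 48: miss, evict 17, frames [19, 54, 69, 48]
At position 7, page 17 is evicted.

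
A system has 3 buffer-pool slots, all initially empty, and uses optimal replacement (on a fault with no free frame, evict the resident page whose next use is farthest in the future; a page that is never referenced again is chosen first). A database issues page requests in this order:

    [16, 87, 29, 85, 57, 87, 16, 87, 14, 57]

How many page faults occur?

16: miss, frames [16]
87: miss, frames [16, 87]
29: miss, frames [16, 87, 29]
85: miss, evict 29, frames [16, 87, 85]
57: miss, evict 85, frames [16, 87, 57]
87: hit
16: hit
87: hit
14: miss, evict 87, frames [16, 57, 14]
57: hit
Page faults: 6.

6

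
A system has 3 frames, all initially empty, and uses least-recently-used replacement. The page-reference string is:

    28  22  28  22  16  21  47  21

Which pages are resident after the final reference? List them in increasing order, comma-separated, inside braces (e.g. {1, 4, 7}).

28 -> fault, frames [28]
22 -> fault, frames [28, 22]
28 -> hit
22 -> hit
16 -> fault, frames [28, 22, 16]
21 -> fault, evict 28, frames [22, 16, 21]
47 -> fault, evict 22, frames [16, 21, 47]
21 -> hit

{16, 21, 47}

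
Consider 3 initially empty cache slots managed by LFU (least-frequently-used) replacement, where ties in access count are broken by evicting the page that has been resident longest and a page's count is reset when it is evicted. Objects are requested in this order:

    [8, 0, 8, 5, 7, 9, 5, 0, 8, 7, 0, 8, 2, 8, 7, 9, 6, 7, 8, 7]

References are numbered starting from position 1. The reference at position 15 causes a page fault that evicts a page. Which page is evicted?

2

pos 1: 8 -> fault, frames [8]
pos 2: 0 -> fault, frames [8, 0]
pos 3: 8 -> hit
pos 4: 5 -> fault, frames [8, 0, 5]
pos 5: 7 -> fault, evict 0, frames [8, 5, 7]
pos 6: 9 -> fault, evict 5, frames [8, 7, 9]
pos 7: 5 -> fault, evict 7, frames [8, 9, 5]
pos 8: 0 -> fault, evict 9, frames [8, 5, 0]
pos 9: 8 -> hit
pos 10: 7 -> fault, evict 5, frames [8, 0, 7]
pos 11: 0 -> hit
pos 12: 8 -> hit
pos 13: 2 -> fault, evict 7, frames [8, 0, 2]
pos 14: 8 -> hit
pos 15: 7 -> fault, evict 2, frames [8, 0, 7]
At position 15, page 2 is evicted.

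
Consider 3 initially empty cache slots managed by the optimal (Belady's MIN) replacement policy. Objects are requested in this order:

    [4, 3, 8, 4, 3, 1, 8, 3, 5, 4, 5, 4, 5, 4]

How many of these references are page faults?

4 → fault, frames (4)
3 → fault, frames (4 3)
8 → fault, frames (4 3 8)
4 → hit
3 → hit
1 → fault, evict 4, frames (3 8 1)
8 → hit
3 → hit
5 → fault, evict 1, frames (3 8 5)
4 → fault, evict 8, frames (3 5 4)
5 → hit
4 → hit
5 → hit
4 → hit
Page faults: 6.

6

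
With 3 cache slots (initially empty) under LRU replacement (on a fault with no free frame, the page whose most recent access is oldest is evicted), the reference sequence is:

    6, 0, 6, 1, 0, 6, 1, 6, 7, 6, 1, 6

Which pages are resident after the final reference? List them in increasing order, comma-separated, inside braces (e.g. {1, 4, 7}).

{1, 6, 7}

6: fault, frames [6]
0: fault, frames [6, 0]
6: hit
1: fault, frames [0, 6, 1]
0: hit
6: hit
1: hit
6: hit
7: fault, evict 0, frames [1, 6, 7]
6: hit
1: hit
6: hit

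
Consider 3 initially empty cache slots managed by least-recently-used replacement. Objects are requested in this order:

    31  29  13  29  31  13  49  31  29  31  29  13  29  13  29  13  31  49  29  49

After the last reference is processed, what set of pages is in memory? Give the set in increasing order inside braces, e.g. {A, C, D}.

31: miss, frames (31)
29: miss, frames (31 29)
13: miss, frames (31 29 13)
29: hit
31: hit
13: hit
49: miss, evict 29, frames (31 13 49)
31: hit
29: miss, evict 13, frames (49 31 29)
31: hit
29: hit
13: miss, evict 49, frames (31 29 13)
29: hit
13: hit
29: hit
13: hit
31: hit
49: miss, evict 29, frames (13 31 49)
29: miss, evict 13, frames (31 49 29)
49: hit

{29, 31, 49}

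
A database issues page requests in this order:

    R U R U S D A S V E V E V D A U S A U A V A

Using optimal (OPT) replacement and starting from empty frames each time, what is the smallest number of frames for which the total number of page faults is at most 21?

f=1: 22 faults
f=2: 13 faults
f=3: 11 faults
f=4: 9 faults
f=5: 8 faults
f=6: 7 faults
f=7: 7 faults
Smallest f with faults ≤ 21 is 2.

2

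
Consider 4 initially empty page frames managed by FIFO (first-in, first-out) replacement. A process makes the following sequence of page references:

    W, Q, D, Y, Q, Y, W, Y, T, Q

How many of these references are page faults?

5

W -> miss, frames (W)
Q -> miss, frames (W Q)
D -> miss, frames (W Q D)
Y -> miss, frames (W Q D Y)
Q -> hit
Y -> hit
W -> hit
Y -> hit
T -> miss, evict W, frames (Q D Y T)
Q -> hit
Page faults: 5.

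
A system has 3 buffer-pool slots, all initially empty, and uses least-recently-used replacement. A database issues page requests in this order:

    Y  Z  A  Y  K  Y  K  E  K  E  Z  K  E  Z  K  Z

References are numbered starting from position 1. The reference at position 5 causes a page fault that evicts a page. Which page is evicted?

Z

pos 1: Y -> miss, frames [Y]
pos 2: Z -> miss, frames [Y, Z]
pos 3: A -> miss, frames [Y, Z, A]
pos 4: Y -> hit
pos 5: K -> miss, evict Z, frames [A, Y, K]
At position 5, page Z is evicted.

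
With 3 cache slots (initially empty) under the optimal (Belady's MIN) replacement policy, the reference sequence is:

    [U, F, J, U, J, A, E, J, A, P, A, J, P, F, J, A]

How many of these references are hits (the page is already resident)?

U: fault, frames {U}
F: fault, frames {U,F}
J: fault, frames {U,F,J}
U: hit
J: hit
A: fault, evict U, frames {F,J,A}
E: fault, evict F, frames {J,A,E}
J: hit
A: hit
P: fault, evict E, frames {J,A,P}
A: hit
J: hit
P: hit
F: fault, evict P, frames {J,A,F}
J: hit
A: hit
Hits: 9.

9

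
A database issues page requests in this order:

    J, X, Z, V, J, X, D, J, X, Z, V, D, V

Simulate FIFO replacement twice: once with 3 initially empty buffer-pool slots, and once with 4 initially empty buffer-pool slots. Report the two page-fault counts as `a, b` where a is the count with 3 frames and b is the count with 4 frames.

3 frames: F F F F F F F . . F F . . → 9 faults.
4 frames: F F F F . . F F F F F F . → 10 faults.
10 > 9: adding a frame increased faults — Belady's anomaly.

9, 10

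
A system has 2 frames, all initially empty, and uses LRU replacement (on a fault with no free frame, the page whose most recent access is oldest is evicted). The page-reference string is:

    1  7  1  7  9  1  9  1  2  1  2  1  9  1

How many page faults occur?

1: miss, frames (1)
7: miss, frames (1 7)
1: hit
7: hit
9: miss, evict 1, frames (7 9)
1: miss, evict 7, frames (9 1)
9: hit
1: hit
2: miss, evict 9, frames (1 2)
1: hit
2: hit
1: hit
9: miss, evict 2, frames (1 9)
1: hit
Page faults: 6.

6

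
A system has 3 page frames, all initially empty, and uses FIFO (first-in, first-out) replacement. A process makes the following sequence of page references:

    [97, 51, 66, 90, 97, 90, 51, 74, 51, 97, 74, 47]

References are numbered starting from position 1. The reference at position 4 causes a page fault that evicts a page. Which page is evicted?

pos 1: 97: fault, frames {97}
pos 2: 51: fault, frames {97,51}
pos 3: 66: fault, frames {97,51,66}
pos 4: 90: fault, evict 97, frames {51,66,90}
At position 4, page 97 is evicted.

97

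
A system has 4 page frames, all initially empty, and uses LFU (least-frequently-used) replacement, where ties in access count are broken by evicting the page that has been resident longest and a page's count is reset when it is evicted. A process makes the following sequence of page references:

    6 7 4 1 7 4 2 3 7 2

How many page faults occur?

6 → miss, frames (6)
7 → miss, frames (6 7)
4 → miss, frames (6 7 4)
1 → miss, frames (6 7 4 1)
7 → hit
4 → hit
2 → miss, evict 6, frames (7 4 1 2)
3 → miss, evict 1, frames (7 4 2 3)
7 → hit
2 → hit
Page faults: 6.

6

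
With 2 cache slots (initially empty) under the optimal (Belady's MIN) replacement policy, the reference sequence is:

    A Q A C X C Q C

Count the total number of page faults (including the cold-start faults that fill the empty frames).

A: miss, frames [A]
Q: miss, frames [A, Q]
A: hit
C: miss, evict A, frames [Q, C]
X: miss, evict Q, frames [C, X]
C: hit
Q: miss, evict X, frames [C, Q]
C: hit
Page faults: 5.

5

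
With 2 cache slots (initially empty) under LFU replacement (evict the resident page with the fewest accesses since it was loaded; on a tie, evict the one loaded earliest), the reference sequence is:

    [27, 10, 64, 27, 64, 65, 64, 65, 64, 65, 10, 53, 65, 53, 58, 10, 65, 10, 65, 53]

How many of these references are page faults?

15

27 -> fault, frames (27)
10 -> fault, frames (27 10)
64 -> fault, evict 27, frames (10 64)
27 -> fault, evict 10, frames (64 27)
64 -> hit
65 -> fault, evict 27, frames (64 65)
64 -> hit
65 -> hit
64 -> hit
65 -> hit
10 -> fault, evict 65, frames (64 10)
53 -> fault, evict 10, frames (64 53)
65 -> fault, evict 53, frames (64 65)
53 -> fault, evict 65, frames (64 53)
58 -> fault, evict 53, frames (64 58)
10 -> fault, evict 58, frames (64 10)
65 -> fault, evict 10, frames (64 65)
10 -> fault, evict 65, frames (64 10)
65 -> fault, evict 10, frames (64 65)
53 -> fault, evict 65, frames (64 53)
Page faults: 15.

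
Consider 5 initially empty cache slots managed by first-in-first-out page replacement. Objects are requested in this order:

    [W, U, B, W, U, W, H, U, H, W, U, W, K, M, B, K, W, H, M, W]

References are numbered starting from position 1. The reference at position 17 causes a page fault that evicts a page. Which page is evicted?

pos 1: W → miss, frames {W}
pos 2: U → miss, frames {W,U}
pos 3: B → miss, frames {W,U,B}
pos 4: W → hit
pos 5: U → hit
pos 6: W → hit
pos 7: H → miss, frames {W,U,B,H}
pos 8: U → hit
pos 9: H → hit
pos 10: W → hit
pos 11: U → hit
pos 12: W → hit
pos 13: K → miss, frames {W,U,B,H,K}
pos 14: M → miss, evict W, frames {U,B,H,K,M}
pos 15: B → hit
pos 16: K → hit
pos 17: W → miss, evict U, frames {B,H,K,M,W}
At position 17, page U is evicted.

U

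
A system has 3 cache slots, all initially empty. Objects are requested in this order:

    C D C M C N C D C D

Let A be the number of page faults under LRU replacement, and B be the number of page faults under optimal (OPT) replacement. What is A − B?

1

Under LRU: F F . F . F . F . . → 5 faults.
Under OPT: F F . F . F . . . . → 4 faults.
A − B = 5 − 4 = 1.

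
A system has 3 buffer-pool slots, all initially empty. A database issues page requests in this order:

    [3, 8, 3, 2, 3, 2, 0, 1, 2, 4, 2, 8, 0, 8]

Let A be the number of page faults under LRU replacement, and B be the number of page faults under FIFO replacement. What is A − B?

Under LRU: F F . F . . F F . F . F F . → 8 faults.
Under FIFO: F F . F . . F F . F F F F . → 9 faults.
A − B = 8 − 9 = -1.

-1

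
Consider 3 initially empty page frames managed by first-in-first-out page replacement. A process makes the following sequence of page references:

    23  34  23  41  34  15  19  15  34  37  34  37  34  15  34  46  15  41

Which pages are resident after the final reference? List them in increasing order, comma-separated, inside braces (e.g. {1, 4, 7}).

23 -> miss, frames {23}
34 -> miss, frames {23,34}
23 -> hit
41 -> miss, frames {23,34,41}
34 -> hit
15 -> miss, evict 23, frames {34,41,15}
19 -> miss, evict 34, frames {41,15,19}
15 -> hit
34 -> miss, evict 41, frames {15,19,34}
37 -> miss, evict 15, frames {19,34,37}
34 -> hit
37 -> hit
34 -> hit
15 -> miss, evict 19, frames {34,37,15}
34 -> hit
46 -> miss, evict 34, frames {37,15,46}
15 -> hit
41 -> miss, evict 37, frames {15,46,41}

{15, 41, 46}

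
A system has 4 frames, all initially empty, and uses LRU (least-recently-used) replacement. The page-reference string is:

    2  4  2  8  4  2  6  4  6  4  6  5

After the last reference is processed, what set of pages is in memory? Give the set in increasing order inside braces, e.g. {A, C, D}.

{2, 4, 5, 6}

2 → miss, frames {2}
4 → miss, frames {2,4}
2 → hit
8 → miss, frames {4,2,8}
4 → hit
2 → hit
6 → miss, frames {8,4,2,6}
4 → hit
6 → hit
4 → hit
6 → hit
5 → miss, evict 8, frames {2,4,6,5}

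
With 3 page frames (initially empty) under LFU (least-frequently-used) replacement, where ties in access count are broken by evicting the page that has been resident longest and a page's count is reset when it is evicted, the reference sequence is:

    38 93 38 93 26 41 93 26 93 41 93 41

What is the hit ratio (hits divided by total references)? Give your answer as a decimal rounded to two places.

0.50

38: fault, frames (38)
93: fault, frames (38 93)
38: hit
93: hit
26: fault, frames (38 93 26)
41: fault, evict 26, frames (38 93 41)
93: hit
26: fault, evict 41, frames (38 93 26)
93: hit
41: fault, evict 26, frames (38 93 41)
93: hit
41: hit
Hits: 6 of 12 references → 6/12 = 0.5000.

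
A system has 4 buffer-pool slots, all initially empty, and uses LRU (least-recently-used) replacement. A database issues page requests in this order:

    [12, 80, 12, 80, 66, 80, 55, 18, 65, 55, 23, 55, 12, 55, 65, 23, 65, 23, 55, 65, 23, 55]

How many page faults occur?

12 -> fault, frames (12)
80 -> fault, frames (12 80)
12 -> hit
80 -> hit
66 -> fault, frames (12 80 66)
80 -> hit
55 -> fault, frames (12 66 80 55)
18 -> fault, evict 12, frames (66 80 55 18)
65 -> fault, evict 66, frames (80 55 18 65)
55 -> hit
23 -> fault, evict 80, frames (18 65 55 23)
55 -> hit
12 -> fault, evict 18, frames (65 23 55 12)
55 -> hit
65 -> hit
23 -> hit
65 -> hit
23 -> hit
55 -> hit
65 -> hit
23 -> hit
55 -> hit
Page faults: 8.

8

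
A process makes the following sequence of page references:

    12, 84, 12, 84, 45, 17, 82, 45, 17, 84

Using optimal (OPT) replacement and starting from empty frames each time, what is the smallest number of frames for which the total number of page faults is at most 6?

f=1: 10 faults
f=2: 7 faults
f=3: 6 faults
f=4: 5 faults
f=5: 5 faults
Smallest f with faults ≤ 6 is 3.

3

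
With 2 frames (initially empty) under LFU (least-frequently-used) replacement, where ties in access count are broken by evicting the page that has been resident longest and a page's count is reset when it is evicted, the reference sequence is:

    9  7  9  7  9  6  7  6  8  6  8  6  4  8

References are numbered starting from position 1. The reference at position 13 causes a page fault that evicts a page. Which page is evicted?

6

pos 1: 9 → miss, frames {9}
pos 2: 7 → miss, frames {9,7}
pos 3: 9 → hit
pos 4: 7 → hit
pos 5: 9 → hit
pos 6: 6 → miss, evict 7, frames {9,6}
pos 7: 7 → miss, evict 6, frames {9,7}
pos 8: 6 → miss, evict 7, frames {9,6}
pos 9: 8 → miss, evict 6, frames {9,8}
pos 10: 6 → miss, evict 8, frames {9,6}
pos 11: 8 → miss, evict 6, frames {9,8}
pos 12: 6 → miss, evict 8, frames {9,6}
pos 13: 4 → miss, evict 6, frames {9,4}
At position 13, page 6 is evicted.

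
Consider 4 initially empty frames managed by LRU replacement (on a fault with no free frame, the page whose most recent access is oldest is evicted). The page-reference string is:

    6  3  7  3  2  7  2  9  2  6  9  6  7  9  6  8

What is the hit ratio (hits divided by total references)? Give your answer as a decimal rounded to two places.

0.56

6 -> miss, frames [6]
3 -> miss, frames [6, 3]
7 -> miss, frames [6, 3, 7]
3 -> hit
2 -> miss, frames [6, 7, 3, 2]
7 -> hit
2 -> hit
9 -> miss, evict 6, frames [3, 7, 2, 9]
2 -> hit
6 -> miss, evict 3, frames [7, 9, 2, 6]
9 -> hit
6 -> hit
7 -> hit
9 -> hit
6 -> hit
8 -> miss, evict 2, frames [7, 9, 6, 8]
Hits: 9 of 16 references → 9/16 = 0.5625.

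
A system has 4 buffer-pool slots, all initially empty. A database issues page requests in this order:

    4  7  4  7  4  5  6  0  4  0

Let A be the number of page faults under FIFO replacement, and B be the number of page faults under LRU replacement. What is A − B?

1

Under FIFO: F F . . . F F F F . → 6 faults.
Under LRU: F F . . . F F F . . → 5 faults.
A − B = 6 − 5 = 1.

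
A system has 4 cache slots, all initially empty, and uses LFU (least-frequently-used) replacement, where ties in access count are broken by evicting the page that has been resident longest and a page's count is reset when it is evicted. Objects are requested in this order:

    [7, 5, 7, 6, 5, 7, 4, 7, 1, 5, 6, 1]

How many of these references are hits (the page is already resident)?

7 → fault, frames (7)
5 → fault, frames (7 5)
7 → hit
6 → fault, frames (7 5 6)
5 → hit
7 → hit
4 → fault, frames (7 5 6 4)
7 → hit
1 → fault, evict 6, frames (7 5 4 1)
5 → hit
6 → fault, evict 4, frames (7 5 1 6)
1 → hit
Hits: 6.

6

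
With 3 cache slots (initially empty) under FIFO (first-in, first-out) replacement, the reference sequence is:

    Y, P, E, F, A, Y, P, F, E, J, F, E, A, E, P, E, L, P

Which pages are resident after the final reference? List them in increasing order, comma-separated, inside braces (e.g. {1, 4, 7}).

Y → miss, frames {Y}
P → miss, frames {Y,P}
E → miss, frames {Y,P,E}
F → miss, evict Y, frames {P,E,F}
A → miss, evict P, frames {E,F,A}
Y → miss, evict E, frames {F,A,Y}
P → miss, evict F, frames {A,Y,P}
F → miss, evict A, frames {Y,P,F}
E → miss, evict Y, frames {P,F,E}
J → miss, evict P, frames {F,E,J}
F → hit
E → hit
A → miss, evict F, frames {E,J,A}
E → hit
P → miss, evict E, frames {J,A,P}
E → miss, evict J, frames {A,P,E}
L → miss, evict A, frames {P,E,L}
P → hit

{E, L, P}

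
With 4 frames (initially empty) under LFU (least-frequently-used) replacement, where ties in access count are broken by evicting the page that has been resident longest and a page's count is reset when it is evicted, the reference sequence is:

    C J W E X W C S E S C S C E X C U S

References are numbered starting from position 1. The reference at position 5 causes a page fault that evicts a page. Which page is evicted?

pos 1: C -> fault, frames [C]
pos 2: J -> fault, frames [C, J]
pos 3: W -> fault, frames [C, J, W]
pos 4: E -> fault, frames [C, J, W, E]
pos 5: X -> fault, evict C, frames [J, W, E, X]
At position 5, page C is evicted.

C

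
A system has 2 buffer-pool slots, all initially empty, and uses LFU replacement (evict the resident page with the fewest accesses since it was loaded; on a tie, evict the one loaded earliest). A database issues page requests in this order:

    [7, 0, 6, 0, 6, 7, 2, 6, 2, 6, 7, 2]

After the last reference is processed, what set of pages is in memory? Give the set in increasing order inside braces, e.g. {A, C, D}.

{2, 6}

7 → miss, frames (7)
0 → miss, frames (7 0)
6 → miss, evict 7, frames (0 6)
0 → hit
6 → hit
7 → miss, evict 0, frames (6 7)
2 → miss, evict 7, frames (6 2)
6 → hit
2 → hit
6 → hit
7 → miss, evict 2, frames (6 7)
2 → miss, evict 7, frames (6 2)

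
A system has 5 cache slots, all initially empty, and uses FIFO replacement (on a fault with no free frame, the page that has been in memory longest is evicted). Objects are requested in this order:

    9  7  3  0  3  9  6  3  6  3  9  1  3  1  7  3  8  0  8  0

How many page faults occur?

7

9 -> miss, frames {9}
7 -> miss, frames {9,7}
3 -> miss, frames {9,7,3}
0 -> miss, frames {9,7,3,0}
3 -> hit
9 -> hit
6 -> miss, frames {9,7,3,0,6}
3 -> hit
6 -> hit
3 -> hit
9 -> hit
1 -> miss, evict 9, frames {7,3,0,6,1}
3 -> hit
1 -> hit
7 -> hit
3 -> hit
8 -> miss, evict 7, frames {3,0,6,1,8}
0 -> hit
8 -> hit
0 -> hit
Page faults: 7.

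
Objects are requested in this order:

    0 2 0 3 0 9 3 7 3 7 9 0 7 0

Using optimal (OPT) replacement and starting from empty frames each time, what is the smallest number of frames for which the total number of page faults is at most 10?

2

f=1: 14 faults
f=2: 7 faults
f=3: 6 faults
f=4: 5 faults
f=5: 5 faults
Smallest f with faults ≤ 10 is 2.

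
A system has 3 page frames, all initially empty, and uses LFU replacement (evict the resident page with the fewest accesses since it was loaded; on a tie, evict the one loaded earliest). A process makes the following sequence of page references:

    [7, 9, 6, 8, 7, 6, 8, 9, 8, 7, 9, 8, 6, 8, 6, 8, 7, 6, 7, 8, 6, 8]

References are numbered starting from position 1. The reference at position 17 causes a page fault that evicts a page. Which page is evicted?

9

pos 1: 7: miss, frames {7}
pos 2: 9: miss, frames {7,9}
pos 3: 6: miss, frames {7,9,6}
pos 4: 8: miss, evict 7, frames {9,6,8}
pos 5: 7: miss, evict 9, frames {6,8,7}
pos 6: 6: hit
pos 7: 8: hit
pos 8: 9: miss, evict 7, frames {6,8,9}
pos 9: 8: hit
pos 10: 7: miss, evict 9, frames {6,8,7}
pos 11: 9: miss, evict 7, frames {6,8,9}
pos 12: 8: hit
pos 13: 6: hit
pos 14: 8: hit
pos 15: 6: hit
pos 16: 8: hit
pos 17: 7: miss, evict 9, frames {6,8,7}
At position 17, page 9 is evicted.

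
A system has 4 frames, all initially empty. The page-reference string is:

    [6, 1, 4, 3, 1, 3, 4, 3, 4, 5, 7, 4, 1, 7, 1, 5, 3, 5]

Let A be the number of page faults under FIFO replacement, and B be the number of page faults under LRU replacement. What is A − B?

Under FIFO: F F F F . . . . . F F . F . . . . . → 7 faults.
Under LRU: F F F F . . . . . F F . F . . . F . → 8 faults.
A − B = 7 − 8 = -1.

-1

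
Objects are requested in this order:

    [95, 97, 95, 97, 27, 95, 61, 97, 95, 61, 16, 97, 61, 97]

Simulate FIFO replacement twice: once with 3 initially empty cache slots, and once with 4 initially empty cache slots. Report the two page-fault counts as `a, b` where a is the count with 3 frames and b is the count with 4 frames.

3 frames: F F . . F . F . F . F F F . → 8 faults.
4 frames: F F . . F . F . . . F . . . → 5 faults.
5 < 8: adding a frame reduced faults, as is typical.

8, 5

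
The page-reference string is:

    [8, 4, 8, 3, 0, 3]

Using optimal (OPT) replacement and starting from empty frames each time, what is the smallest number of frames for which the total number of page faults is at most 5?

2

f=1: 6 faults
f=2: 4 faults
f=3: 4 faults
f=4: 4 faults
Smallest f with faults ≤ 5 is 2.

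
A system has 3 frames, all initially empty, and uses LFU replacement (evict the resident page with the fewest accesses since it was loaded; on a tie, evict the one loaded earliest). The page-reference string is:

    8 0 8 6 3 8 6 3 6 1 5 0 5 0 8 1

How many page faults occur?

8: fault, frames [8]
0: fault, frames [8, 0]
8: hit
6: fault, frames [8, 0, 6]
3: fault, evict 0, frames [8, 6, 3]
8: hit
6: hit
3: hit
6: hit
1: fault, evict 3, frames [8, 6, 1]
5: fault, evict 1, frames [8, 6, 5]
0: fault, evict 5, frames [8, 6, 0]
5: fault, evict 0, frames [8, 6, 5]
0: fault, evict 5, frames [8, 6, 0]
8: hit
1: fault, evict 0, frames [8, 6, 1]
Page faults: 10.

10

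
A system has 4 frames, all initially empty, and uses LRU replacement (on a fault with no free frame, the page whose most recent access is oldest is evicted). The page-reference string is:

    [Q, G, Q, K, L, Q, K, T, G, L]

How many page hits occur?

3

Q -> miss, frames (Q)
G -> miss, frames (Q G)
Q -> hit
K -> miss, frames (G Q K)
L -> miss, frames (G Q K L)
Q -> hit
K -> hit
T -> miss, evict G, frames (L Q K T)
G -> miss, evict L, frames (Q K T G)
L -> miss, evict Q, frames (K T G L)
Hits: 3.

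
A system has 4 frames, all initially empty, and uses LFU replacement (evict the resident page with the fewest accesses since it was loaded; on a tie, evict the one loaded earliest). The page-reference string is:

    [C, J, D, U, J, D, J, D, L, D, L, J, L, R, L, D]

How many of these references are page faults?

C: miss, frames (C)
J: miss, frames (C J)
D: miss, frames (C J D)
U: miss, frames (C J D U)
J: hit
D: hit
J: hit
D: hit
L: miss, evict C, frames (J D U L)
D: hit
L: hit
J: hit
L: hit
R: miss, evict U, frames (J D L R)
L: hit
D: hit
Page faults: 6.

6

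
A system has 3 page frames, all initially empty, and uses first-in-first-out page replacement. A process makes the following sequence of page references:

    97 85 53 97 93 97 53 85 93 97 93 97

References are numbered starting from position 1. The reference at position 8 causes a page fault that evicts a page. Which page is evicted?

53

pos 1: 97: miss, frames [97]
pos 2: 85: miss, frames [97, 85]
pos 3: 53: miss, frames [97, 85, 53]
pos 4: 97: hit
pos 5: 93: miss, evict 97, frames [85, 53, 93]
pos 6: 97: miss, evict 85, frames [53, 93, 97]
pos 7: 53: hit
pos 8: 85: miss, evict 53, frames [93, 97, 85]
At position 8, page 53 is evicted.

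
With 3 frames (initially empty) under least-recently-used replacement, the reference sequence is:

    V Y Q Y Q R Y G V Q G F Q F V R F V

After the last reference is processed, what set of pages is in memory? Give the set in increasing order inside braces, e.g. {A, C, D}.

{F, R, V}

V: fault, frames [V]
Y: fault, frames [V, Y]
Q: fault, frames [V, Y, Q]
Y: hit
Q: hit
R: fault, evict V, frames [Y, Q, R]
Y: hit
G: fault, evict Q, frames [R, Y, G]
V: fault, evict R, frames [Y, G, V]
Q: fault, evict Y, frames [G, V, Q]
G: hit
F: fault, evict V, frames [Q, G, F]
Q: hit
F: hit
V: fault, evict G, frames [Q, F, V]
R: fault, evict Q, frames [F, V, R]
F: hit
V: hit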